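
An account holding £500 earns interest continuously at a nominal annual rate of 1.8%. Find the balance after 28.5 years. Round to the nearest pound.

£835

A = P·e^(rt) = 500·e^(0.018·28.5) = 500·e^0.513.
e^0.513 ≈ 1.67029457, so A ≈ 835.1473.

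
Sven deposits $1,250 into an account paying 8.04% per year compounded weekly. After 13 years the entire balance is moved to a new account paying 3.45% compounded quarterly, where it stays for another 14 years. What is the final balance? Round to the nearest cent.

Phase 1: 1,250·(1 + 0.0804/52)^676 ≈ 3,552.0907.
Phase 2: 3,552.0907·(1 + 0.008625)^56 ≈ 5,745.7780.

$5,745.78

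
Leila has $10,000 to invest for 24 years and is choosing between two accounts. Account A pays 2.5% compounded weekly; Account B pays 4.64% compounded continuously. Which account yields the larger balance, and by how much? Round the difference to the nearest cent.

Account B, by $12,234.46

A: (1 + 0.025/52)^1248 ≈ 1.8218560979, so 10,000 × 1.8218560979 ≈ 18,218.5610.
B: e^(0.0464·24) = e^1.1136 ≈ 3.0453017709, so 10,000 × 3.0453017709 ≈ 30,453.0177.
Difference ≈ 12,234.4567 in favor of B.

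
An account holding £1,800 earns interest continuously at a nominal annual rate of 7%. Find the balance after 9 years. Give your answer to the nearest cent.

A = P·e^(rt) = 1,800·e^(0.07·9) = 1,800·e^0.63.
e^0.63 ≈ 1.877610579, so A ≈ 3,379.6990.

£3,379.70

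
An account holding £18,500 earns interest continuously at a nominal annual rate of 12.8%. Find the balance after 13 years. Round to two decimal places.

A = P·e^(rt) = 18,500·e^(0.128·13) = 18,500·e^1.664.
e^1.664 ≈ 5.2803902185, so A ≈ 97,687.2190.

£97,687.22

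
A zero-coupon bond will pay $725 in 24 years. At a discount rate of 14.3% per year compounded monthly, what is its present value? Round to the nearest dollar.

Periodic rate = 14.3%/12 = 0.0119167; 288 periods.
P = 725/(1 + 0.143/12)^288 ≈ 725/30.3171033 ≈ 23.9139.

$24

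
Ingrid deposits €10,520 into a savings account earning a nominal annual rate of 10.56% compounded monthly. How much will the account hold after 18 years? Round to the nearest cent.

Growth factor = (1 + 0.0088)^216 ≈ 6.6358397564.
A ≈ 10,520 × 6.6358397564 ≈ 69,809.0342.

€69,809.03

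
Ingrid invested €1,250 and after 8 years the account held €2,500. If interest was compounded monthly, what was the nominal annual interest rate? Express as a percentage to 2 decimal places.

8.70%

The 96-period growth factor is 2,500/1,250 = 2.
r/12 = 2^(1/96) − 1 ≈ 0.00724641, so r ≈ 12·0.00724641 = 8.69569%.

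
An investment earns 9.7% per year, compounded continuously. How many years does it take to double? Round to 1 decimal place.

e^(0.097t) = 2, so 0.097t = ln 2 ≈ 0.69315.
t ≈ 0.69315/0.097 ≈ 7.1458.

7.1 years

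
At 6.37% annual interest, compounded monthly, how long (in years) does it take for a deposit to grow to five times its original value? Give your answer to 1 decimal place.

25.3 years

(1 + 0.00530833)^(12t) = 5.
12t = ln 5 / ln(1 + 0.00530833) ≈ 1.6094/0.00529429 ≈ 303.9948.
t ≈ 25.3329.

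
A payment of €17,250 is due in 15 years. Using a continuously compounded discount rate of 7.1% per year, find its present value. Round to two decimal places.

€5,946.56

P = A·e^(−rt) = 17,250·e^(−1.065).
e^(−1.065) ≈ 0.34472785477, so P ≈ 5,946.5555.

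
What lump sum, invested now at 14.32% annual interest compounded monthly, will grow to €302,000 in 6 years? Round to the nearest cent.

Periodic rate = 14.32%/12 = 0.0119333; 72 periods.
P = 302,000/(1 + 0.1432/12)^72 ≈ 302,000/2.3492916638 ≈ 128,549.3856.

€128,549.39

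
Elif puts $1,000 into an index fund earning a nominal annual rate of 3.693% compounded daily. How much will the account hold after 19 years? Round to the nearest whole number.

Growth factor = (1 + 0.03693/365)^6935 ≈ 2.017046889.
A ≈ 1,000 × 2.017046889 ≈ 2,017.0469.

$2,017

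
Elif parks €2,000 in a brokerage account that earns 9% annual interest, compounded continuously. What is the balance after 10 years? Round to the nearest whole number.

€4,919

A = P·e^(rt) = 2,000·e^(0.09·10) = 2,000·e^0.9.
e^0.9 ≈ 2.459603111, so A ≈ 4,919.2062.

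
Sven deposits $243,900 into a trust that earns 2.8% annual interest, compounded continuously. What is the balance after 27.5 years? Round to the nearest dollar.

A = P·e^(rt) = 243,900·e^(0.028·27.5) = 243,900·e^0.77.
e^0.77 ≈ 2.15976625378, so A ≈ 526,766.9893.

$526,767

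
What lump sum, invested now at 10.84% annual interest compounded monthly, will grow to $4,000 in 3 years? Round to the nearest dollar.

Growth factor = (1 + 0.1084/12)^36 ≈ 1.382287819.
P = 4,000/1.382287819 ≈ 2,893.7533.

$2,894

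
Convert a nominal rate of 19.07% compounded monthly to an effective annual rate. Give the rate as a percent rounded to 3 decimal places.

20.828%

One year is 12 periods at 0.0158917 each: (1 + 0.0158917)^12 ≈ 1.208283.
EAR = 1.208283 − 1 ≈ 20.82833%.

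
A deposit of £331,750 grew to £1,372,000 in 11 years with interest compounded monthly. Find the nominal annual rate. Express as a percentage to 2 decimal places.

12.98%

The 132-period growth factor is 1,372,000/331,750 = 4.13564.
r/12 = 4.13564^(1/132) − 1 ≈ 0.0108129, so r ≈ 12·0.0108129 = 12.97550%.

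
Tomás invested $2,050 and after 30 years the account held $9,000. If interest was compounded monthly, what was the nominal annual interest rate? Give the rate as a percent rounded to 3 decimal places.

4.941%

The 360-period growth factor is 9,000/2,050 = 4.39024.
r/12 = 4.39024^(1/360) − 1 ≈ 0.00411786, so r ≈ 12·0.00411786 = 4.94143%.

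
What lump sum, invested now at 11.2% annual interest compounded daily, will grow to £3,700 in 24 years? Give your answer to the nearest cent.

Periodic rate = 11.2%/365 = 0.000306849; 8760 periods.
P = 3,700/(1 + 0.112/365)^8760 ≈ 3,700/14.69618122 ≈ 251.7661.

£251.77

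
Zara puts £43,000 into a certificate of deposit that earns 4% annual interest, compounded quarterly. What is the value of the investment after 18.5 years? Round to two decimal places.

£89,794.58

Growth factor = (1 + 0.01)^74 ≈ 2.0882460083.
A ≈ 43,000 × 2.0882460083 ≈ 89,794.5784.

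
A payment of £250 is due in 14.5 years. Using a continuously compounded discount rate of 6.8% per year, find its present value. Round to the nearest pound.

P = A·e^(−rt) = 250·e^(−0.986).
e^(−0.986) ≈ 0.373065974, so P ≈ 93.2665.

£93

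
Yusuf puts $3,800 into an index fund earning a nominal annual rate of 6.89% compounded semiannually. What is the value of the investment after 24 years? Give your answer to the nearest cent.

$19,312.56

Periodic rate = 6.89%/2 = 0.03445; periods = 2·24 = 48.
A = 3,800·(1 + 0.03445)^48 ≈ 3,800·5.0822519284 ≈ 19,312.5573.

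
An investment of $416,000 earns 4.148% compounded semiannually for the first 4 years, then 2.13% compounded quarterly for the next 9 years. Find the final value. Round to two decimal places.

Phase 1: 416,000·(1 + 0.02074)^8 ≈ 490,246.3873.
Phase 2: 490,246.3873·(1 + 0.005325)^36 ≈ 593,536.9675.

$593,536.97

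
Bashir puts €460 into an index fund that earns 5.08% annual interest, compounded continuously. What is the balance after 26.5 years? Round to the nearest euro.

€1,768

A = P·e^(rt) = 460·e^(0.0508·26.5) = 460·e^1.3462.
e^1.3462 ≈ 3.842795129, so A ≈ 1,767.6858.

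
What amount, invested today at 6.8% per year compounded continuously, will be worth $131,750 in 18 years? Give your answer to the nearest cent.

$38,741.30

P = A·e^(−rt) = 131,750·e^(−1.224).
e^(−1.224) ≈ 0.294051604952, so P ≈ 38,741.2990.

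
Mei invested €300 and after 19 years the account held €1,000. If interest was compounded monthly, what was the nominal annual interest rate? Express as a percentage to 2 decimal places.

6.35%

The 228-period growth factor is 1,000/300 = 3.33333.
r/12 = 3.33333^(1/228) − 1 ≈ 0.00529455, so r ≈ 12·0.00529455 = 6.35346%.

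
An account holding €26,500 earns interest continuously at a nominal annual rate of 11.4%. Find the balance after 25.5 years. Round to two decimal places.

€484,997.98

A = P·e^(rt) = 26,500·e^(0.114·25.5) = 26,500·e^2.907.
e^2.907 ≈ 18.3018106944, so A ≈ 484,997.9834.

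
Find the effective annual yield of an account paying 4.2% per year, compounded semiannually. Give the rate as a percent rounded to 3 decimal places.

4.244%

EAR = (1 + 4.2%/2)^2 − 1 = (1 + 0.021)^2 − 1.
(1 + 0.021)^2 ≈ 1.042441, so EAR ≈ 4.24410%.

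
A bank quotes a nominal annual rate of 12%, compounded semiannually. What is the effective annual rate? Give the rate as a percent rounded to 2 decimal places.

One year is 2 periods at 0.06 each: (1 + 0.06)^2 ≈ 1.1236.
EAR = 1.1236 − 1 ≈ 12.36000%.

12.36%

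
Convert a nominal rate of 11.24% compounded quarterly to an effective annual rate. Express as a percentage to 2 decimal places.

11.72%

One year is 4 periods at 0.0281 each: (1 + 0.0281)^4 ≈ 1.117227.
EAR = 1.117227 − 1 ≈ 11.72270%.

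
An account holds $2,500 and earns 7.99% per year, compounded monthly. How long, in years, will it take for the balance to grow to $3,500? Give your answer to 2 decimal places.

(1 + 0.00665833)^(12t) = 3,500/2,500 = 1.4.
12t·ln(1 + 0.00665833) = ln(1.4); 12t = 0.33647/0.00663626 ≈ 50.7021.
t ≈ 4.2252 years.

4.23 years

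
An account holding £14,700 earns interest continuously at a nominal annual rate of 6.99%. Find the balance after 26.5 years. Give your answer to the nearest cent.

£93,709.31

A = P·e^(rt) = 14,700·e^(0.0699·26.5) = 14,700·e^1.85235.
e^1.85235 ≈ 6.3747826733, so A ≈ 93,709.3053.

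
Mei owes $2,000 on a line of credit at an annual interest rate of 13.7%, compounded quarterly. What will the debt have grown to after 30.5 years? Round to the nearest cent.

Periodic rate = 13.7%/4 = 0.03425; periods = 4·30.5 = 122.
A = 2,000·(1 + 0.03425)^122 ≈ 2,000·60.8575699925 ≈ 121,715.1400.

$121,715.14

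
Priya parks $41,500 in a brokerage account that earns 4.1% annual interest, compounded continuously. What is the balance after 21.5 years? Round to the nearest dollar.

$100,203

A = P·e^(rt) = 41,500·e^(0.041·21.5) = 41,500·e^0.8815.
e^0.8815 ≈ 2.4145187696, so A ≈ 100,202.5289.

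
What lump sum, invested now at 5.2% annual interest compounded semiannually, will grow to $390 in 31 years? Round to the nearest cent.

$79.42

Growth factor = (1 + 0.026)^62 ≈ 4.91062045.
P = 390/4.91062045 ≈ 79.4197.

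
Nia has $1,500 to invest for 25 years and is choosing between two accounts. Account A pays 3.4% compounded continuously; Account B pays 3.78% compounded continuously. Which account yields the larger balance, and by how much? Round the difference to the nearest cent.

Account A growth factor: e^(0.034·25) = e^0.85 ≈ 2.339646852; balance ≈ 3,509.4703.
Account B growth factor: e^(0.0378·25) = e^0.945 ≈ 2.572813379; balance ≈ 3,859.2201.
Account B is larger by 349.7498.

Account B, by $349.75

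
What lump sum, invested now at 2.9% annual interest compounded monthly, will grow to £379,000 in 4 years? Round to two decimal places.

£337,537.34

Growth factor = (1 + 0.029/12)^48 ≈ 1.12283872968.
P = 379,000/1.12283872968 ≈ 337,537.3417.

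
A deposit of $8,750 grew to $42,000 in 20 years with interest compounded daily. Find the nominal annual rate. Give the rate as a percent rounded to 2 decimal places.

7.84%

The 7300-period growth factor is 42,000/8,750 = 4.8.
r/365 = 4.8^(1/7300) − 1 ≈ 0.000214902, so r ≈ 365·0.000214902 = 7.84392%.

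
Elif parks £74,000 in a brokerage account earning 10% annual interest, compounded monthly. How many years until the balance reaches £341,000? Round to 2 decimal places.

We need (1 + 0.00833333)^(12t) = 4.6081, so 12t = ln 4.6081 / ln 1.008333 ≈ 184.1009.
t ≈ 184.1009/12 = 15.3417 years.

15.34 years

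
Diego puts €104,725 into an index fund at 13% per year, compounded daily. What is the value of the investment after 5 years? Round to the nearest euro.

€200,582

Periodic rate = 13%/365 = 0.000356164; periods = 365·5 = 1825.
A = 104,725·(1 + 0.13/365)^1825 ≈ 104,725·1.91531916406 ≈ 200,581.7995.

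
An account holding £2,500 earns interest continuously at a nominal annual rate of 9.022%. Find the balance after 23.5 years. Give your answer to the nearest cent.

A = P·e^(rt) = 2,500·e^(0.09022·23.5) = 2,500·e^2.12017.
e^2.12017 ≈ 8.3325539015, so A ≈ 20,831.3848.

£20,831.38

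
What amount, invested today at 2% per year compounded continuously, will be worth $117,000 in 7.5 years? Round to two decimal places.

$100,702.83

P = A·e^(−rt) = 117,000·e^(−0.15).
e^(−0.15) ≈ 0.860707976425, so P ≈ 100,702.8332.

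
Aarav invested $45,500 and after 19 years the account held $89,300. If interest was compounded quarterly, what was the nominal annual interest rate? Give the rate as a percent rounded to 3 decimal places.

3.565%

(1 + r/4)^76 = 89,300/45,500 = 1.96264.
1 + r/4 = 1.96264^(1/76) ≈ 1.008912, so r/4 ≈ 0.0089117.
r ≈ 4·0.0089117 = 3.56468%.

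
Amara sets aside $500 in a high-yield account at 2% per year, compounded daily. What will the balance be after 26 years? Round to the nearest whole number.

$841

Periodic rate = 2%/365 = 0.0000547945; periods = 365·26 = 9490.
A = 500·(1 + 0.02/365)^9490 ≈ 500·1.68200369 ≈ 841.0018.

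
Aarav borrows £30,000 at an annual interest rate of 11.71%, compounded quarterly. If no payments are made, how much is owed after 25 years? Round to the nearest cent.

Growth factor = (1 + 0.029275)^100 ≈ 17.9119321336.
A ≈ 30,000 × 17.9119321336 ≈ 537,357.9640.

£537,357.96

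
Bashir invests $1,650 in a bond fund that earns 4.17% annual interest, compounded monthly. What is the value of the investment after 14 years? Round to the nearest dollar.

Growth factor = (1 + 0.003475)^168 ≈ 1.791024838.
A ≈ 1,650 × 1.791024838 ≈ 2,955.1910.

$2,955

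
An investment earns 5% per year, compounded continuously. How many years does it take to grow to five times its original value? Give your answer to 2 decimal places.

32.19 years

e^(0.05t) = 5, so 0.05t = ln 5 ≈ 1.6094.
t ≈ 1.6094/0.05 ≈ 32.1888.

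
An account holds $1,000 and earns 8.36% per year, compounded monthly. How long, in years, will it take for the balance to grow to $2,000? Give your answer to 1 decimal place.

We need (1 + 0.00696667)^(12t) = 2, so 12t = ln 2 / ln 1.006967 ≈ 99.8410.
t ≈ 99.8410/12 = 8.3201 years.

8.3 years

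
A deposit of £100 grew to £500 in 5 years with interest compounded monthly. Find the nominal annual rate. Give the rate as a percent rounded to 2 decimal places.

(1 + r/12)^60 = 500/100 = 5.
1 + r/12 = 5^(1/60) ≈ 1.027187, so r/12 ≈ 0.027187.
r ≈ 12·0.027187 = 32.62436%.

32.62%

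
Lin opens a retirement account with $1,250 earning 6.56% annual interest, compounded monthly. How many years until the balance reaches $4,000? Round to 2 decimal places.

17.78 years

We need (1 + 0.00546667)^(12t) = 3.2, so 12t = ln 3.2 / ln 1.005467 ≈ 213.3525.
t ≈ 213.3525/12 = 17.7794 years.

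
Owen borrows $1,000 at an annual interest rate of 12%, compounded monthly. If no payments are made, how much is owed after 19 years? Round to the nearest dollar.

Periodic rate = 12%/12 = 0.01; periods = 12·19 = 228.
A = 1,000·(1 + 0.01)^228 ≈ 1,000·9.666588301 ≈ 9,666.5883.

$9,667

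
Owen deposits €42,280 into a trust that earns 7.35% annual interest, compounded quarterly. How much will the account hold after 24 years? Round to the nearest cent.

Periodic rate = 7.35%/4 = 0.018375; periods = 4·24 = 96.
A = 42,280·(1 + 0.018375)^96 ≈ 42,280·5.74304229385 ≈ 242,815.8282.

€242,815.83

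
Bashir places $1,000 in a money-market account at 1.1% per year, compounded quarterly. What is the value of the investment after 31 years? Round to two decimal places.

$1,405.70

Periodic rate = 1.1%/4 = 0.00275; periods = 4·31 = 124.
A = 1,000·(1 + 0.00275)^124 ≈ 1,000·1.405695197 ≈ 1,405.6952.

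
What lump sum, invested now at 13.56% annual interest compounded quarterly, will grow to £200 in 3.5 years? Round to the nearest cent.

Periodic rate = 13.56%/4 = 0.0339; 14 periods.
P = 200/(1 + 0.0339)^14 ≈ 200/1.59477528 ≈ 125.4095.

£125.41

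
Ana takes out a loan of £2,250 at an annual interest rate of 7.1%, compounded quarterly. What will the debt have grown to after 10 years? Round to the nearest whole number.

Periodic rate = 7.1%/4 = 0.01775; periods = 4·10 = 40.
A = 2,250·(1 + 0.01775)^40 ≈ 2,250·2.021363606 ≈ 4,548.0681.

£4,548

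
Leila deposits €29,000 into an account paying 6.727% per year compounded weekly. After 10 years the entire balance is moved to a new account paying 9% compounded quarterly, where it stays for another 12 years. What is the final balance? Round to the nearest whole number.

€165,272

Phase 1: 29,000·(1 + 0.06727/52)^520 ≈ 56,801.4063.
Phase 2: 56,801.4063·(1 + 0.0225)^48 ≈ 165,271.6218.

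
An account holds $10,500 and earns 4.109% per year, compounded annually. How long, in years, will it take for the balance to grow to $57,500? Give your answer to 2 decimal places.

(1 + 0.04109)^t = 57,500/10,500 = 5.4762.
t·ln(1 + 0.04109) = ln(5.4762); t = 1.7004/0.0402682 ≈ 42.2271.

42.23 years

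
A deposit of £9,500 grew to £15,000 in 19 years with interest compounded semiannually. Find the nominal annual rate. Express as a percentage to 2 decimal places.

(1 + r/2)^38 = 15,000/9,500 = 1.57895.
1 + r/2 = 1.57895^(1/38) ≈ 1.012092, so r/2 ≈ 0.0120925.
r ≈ 2·0.0120925 = 2.41850%.

2.42%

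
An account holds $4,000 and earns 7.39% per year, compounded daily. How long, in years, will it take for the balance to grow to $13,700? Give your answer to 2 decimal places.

16.66 years

(1 + 0.000202466)^(365t) = 13,700/4,000 = 3.425.
365t·ln(1 + 0.000202466) = ln(3.425); 365t = 1.2311/0.000202445 ≈ 6081.1573.
t ≈ 16.6607 years.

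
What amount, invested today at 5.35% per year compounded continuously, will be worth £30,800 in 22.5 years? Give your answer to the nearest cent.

P = A·e^(−rt) = 30,800·e^(−1.20375).
e^(−1.20375) ≈ 0.30006684874, so P ≈ 9,242.0589.

£9,242.06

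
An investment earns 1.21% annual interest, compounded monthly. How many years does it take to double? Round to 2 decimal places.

57.31 years

(1 + 0.00100833)^(12t) = 2.
12t = ln 2 / ln(1 + 0.00100833) ≈ 0.69315/0.00100783 ≈ 687.7652.
t ≈ 57.3138.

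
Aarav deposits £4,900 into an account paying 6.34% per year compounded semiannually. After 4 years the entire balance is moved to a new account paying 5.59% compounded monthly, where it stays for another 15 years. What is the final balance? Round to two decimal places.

£14,518.91

After 4 years at 6.34%: 4,900 × 1.2835933083 ≈ 6,289.6072.
Then 15 years at 5.59%: 6,289.6072 × 2.3083962926 ≈ 14,518.9060.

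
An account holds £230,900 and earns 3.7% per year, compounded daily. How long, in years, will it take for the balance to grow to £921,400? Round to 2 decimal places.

37.40 years

We need (1 + 0.00010137)^(365t) = 3.9905, so 365t = ln 3.9905 / ln 1.000101 ≈ 13652.7725.
t ≈ 13652.7725/365 = 37.4049 years.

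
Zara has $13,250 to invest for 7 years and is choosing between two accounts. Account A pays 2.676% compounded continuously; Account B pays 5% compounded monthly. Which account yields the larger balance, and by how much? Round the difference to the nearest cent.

A: e^(0.02676·7) = e^0.18732 ≈ 1.2060131475, so 13,250 × 1.2060131475 ≈ 15,979.6742.
B: (1 + 0.05/12)^84 ≈ 1.4180360522, so 13,250 × 1.4180360522 ≈ 18,788.9777.
Difference ≈ 2,809.3035 in favor of B.

Account B, by $2,809.30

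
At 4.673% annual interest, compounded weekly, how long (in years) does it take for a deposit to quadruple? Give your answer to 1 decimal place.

(1 + 0.000898654)^(52t) = 4.
52t = ln 4 / ln(1 + 0.000898654) ≈ 1.3863/0.00089825 ≈ 1543.3275.
t ≈ 29.6794.

29.7 years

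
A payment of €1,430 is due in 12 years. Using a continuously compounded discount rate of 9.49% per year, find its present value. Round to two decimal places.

P = A·e^(−rt) = 1,430·e^(−1.1388).
e^(−1.1388) ≈ 0.320203035, so P ≈ 457.8903.

€457.89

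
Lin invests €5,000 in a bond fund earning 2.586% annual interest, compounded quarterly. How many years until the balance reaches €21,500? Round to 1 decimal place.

56.6 years

(1 + 0.006465)^(4t) = 21,500/5,000 = 4.3.
4t·ln(1 + 0.006465) = ln(4.3); 4t = 1.4586/0.00644419 ≈ 226.3457.
t ≈ 56.5864 years.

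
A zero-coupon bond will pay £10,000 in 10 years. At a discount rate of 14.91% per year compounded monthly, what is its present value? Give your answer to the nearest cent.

Growth factor = (1 + 0.012425)^120 ≈ 4.400918115.
P = 10,000/4.400918115 ≈ 2,272.2531.

£2,272.25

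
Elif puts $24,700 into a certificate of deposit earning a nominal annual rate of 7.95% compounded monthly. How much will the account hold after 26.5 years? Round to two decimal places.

$201,664.48

Periodic rate = 7.95%/12 = 0.006625; periods = 12·26.5 = 318.
A = 24,700·(1 + 0.006625)^318 ≈ 24,700·8.16455366475 ≈ 201,664.4755.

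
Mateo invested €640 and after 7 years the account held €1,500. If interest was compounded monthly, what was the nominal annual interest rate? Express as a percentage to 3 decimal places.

12.230%

(1 + r/12)^84 = 1,500/640 = 2.34375.
1 + r/12 = 2.34375^(1/84) ≈ 1.010191, so r/12 ≈ 0.0101915.
r ≈ 12·0.0101915 = 12.22979%.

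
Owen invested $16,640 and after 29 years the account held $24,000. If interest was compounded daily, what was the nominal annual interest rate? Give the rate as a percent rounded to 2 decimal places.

(1 + r/365)^10585 = 24,000/16,640 = 1.44231.
1 + r/365 = 1.44231^(1/10585) ≈ 1.000035, so r/365 ≈ 0.0000346009.
r ≈ 365·0.0000346009 = 1.26293%.

1.26%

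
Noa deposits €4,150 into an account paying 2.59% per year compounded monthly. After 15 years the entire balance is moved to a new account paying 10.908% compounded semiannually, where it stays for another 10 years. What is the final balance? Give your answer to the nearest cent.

After 15 years at 2.59%: 4,150 × 1.4741496956 ≈ 6,117.7212.
Then 10 years at 10.908%: 6,117.7212 × 2.8924186572 ≈ 17,695.0110.

€17,695.01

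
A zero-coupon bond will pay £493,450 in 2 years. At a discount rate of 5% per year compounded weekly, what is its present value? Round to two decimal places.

Growth factor = (1 + 0.05/52)^104 ≈ 1.10511782017.
P = 493,450/1.10511782017 ≈ 446,513.4767.

£446,513.48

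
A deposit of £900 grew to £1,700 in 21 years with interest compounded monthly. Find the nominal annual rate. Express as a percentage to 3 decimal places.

3.032%

The 252-period growth factor is 1,700/900 = 1.88889.
r/12 = 1.88889^(1/252) − 1 ≈ 0.00252695, so r ≈ 12·0.00252695 = 3.03234%.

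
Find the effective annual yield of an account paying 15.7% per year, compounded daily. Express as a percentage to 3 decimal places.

16.996%

EAR = (1 + 15.7%/365)^365 − 1 = (1 + 0.000430137)^365 − 1.
(1 + 0.000430137)^365 ≈ 1.169956, so EAR ≈ 16.99561%.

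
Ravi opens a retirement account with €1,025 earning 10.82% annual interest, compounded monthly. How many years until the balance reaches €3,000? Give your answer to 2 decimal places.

9.97 years

We need (1 + 0.00901667)^(12t) = 2.9268, so 12t = ln 2.9268 / ln 1.009017 ≈ 119.6400.
t ≈ 119.6400/12 = 9.9700 years.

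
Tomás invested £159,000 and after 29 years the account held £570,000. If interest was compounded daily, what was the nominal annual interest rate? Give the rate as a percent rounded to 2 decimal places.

4.40%

(1 + r/365)^10585 = 570,000/159,000 = 3.58491.
1 + r/365 = 3.58491^(1/10585) ≈ 1.000121, so r/365 ≈ 0.000120624.
r ≈ 365·0.000120624 = 4.40279%.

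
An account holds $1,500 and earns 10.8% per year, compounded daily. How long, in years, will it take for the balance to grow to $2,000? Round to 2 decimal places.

We need (1 + 0.00029589)^(365t) = 1.3333, so 365t = ln 1.3333 / ln 1.000296 ≈ 972.4027.
t ≈ 972.4027/365 = 2.6641 years.

2.66 years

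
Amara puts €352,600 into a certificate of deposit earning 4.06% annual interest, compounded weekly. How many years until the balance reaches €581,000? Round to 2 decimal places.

(1 + 0.000780769)^(52t) = 581,000/352,600 = 1.6478.
52t·ln(1 + 0.000780769) = ln(1.6478); 52t = 0.49942/0.000780465 ≈ 639.8964.
t ≈ 12.3057 years.

12.31 years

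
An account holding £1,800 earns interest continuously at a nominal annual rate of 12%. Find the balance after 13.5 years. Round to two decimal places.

A = P·e^(rt) = 1,800·e^(0.12·13.5) = 1,800·e^1.62.
e^1.62 ≈ 5.053090317, so A ≈ 9,095.5626.

£9,095.56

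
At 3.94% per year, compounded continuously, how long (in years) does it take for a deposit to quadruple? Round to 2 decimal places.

35.19 years

e^(0.0394t) = 4, so 0.0394t = ln 4 ≈ 1.3863.
t ≈ 1.3863/0.0394 ≈ 35.1851.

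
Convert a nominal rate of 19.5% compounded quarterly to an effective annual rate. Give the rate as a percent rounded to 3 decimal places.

20.973%

EAR = (1 + 19.5%/4)^4 − 1 = (1 + 0.04875)^4 − 1.
(1 + 0.04875)^4 ≈ 1.209728, so EAR ≈ 20.97285%.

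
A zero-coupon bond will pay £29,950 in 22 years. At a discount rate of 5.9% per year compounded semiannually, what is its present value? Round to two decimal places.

£8,333.69

Periodic rate = 5.9%/2 = 0.0295; 44 periods.
P = 29,950/(1 + 0.0295)^44 ≈ 29,950/3.5938458243 ≈ 8,333.6908.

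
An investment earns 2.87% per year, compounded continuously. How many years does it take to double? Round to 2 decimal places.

24.15 years

e^(0.0287t) = 2, so 0.0287t = ln 2 ≈ 0.69315.
t ≈ 0.69315/0.0287 ≈ 24.1515.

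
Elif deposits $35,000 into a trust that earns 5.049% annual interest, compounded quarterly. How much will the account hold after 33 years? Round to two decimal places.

$183,293.76

Periodic rate = 5.049%/4 = 0.0126225; periods = 4·33 = 132.
A = 35,000·(1 + 0.0126225)^132 ≈ 35,000·5.23696453962 ≈ 183,293.7589.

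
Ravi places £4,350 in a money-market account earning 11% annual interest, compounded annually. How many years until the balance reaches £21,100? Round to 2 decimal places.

(1 + 0.11)^t = 21,100/4,350 = 4.8506.
t·ln(1 + 0.11) = ln(4.8506); t = 1.5791/0.10436 ≈ 15.1312.

15.13 years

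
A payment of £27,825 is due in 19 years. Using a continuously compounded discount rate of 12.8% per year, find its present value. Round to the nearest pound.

P = A·e^(−rt) = 27,825·e^(−2.432).
e^(−2.432) ≈ 0.087860934874, so P ≈ 2,444.7305.

£2,445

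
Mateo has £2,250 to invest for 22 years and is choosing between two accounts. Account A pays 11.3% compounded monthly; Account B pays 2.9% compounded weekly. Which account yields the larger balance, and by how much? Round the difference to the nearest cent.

A: (1 + 0.113/12)^264 ≈ 11.87420083, so 2,250 × 11.87420083 ≈ 26,716.9519.
B: (1 + 0.029/52)^1144 ≈ 1.892355146, so 2,250 × 1.892355146 ≈ 4,257.7991.
Difference ≈ 22,459.1528 in favor of A.

Account A, by £22,459.15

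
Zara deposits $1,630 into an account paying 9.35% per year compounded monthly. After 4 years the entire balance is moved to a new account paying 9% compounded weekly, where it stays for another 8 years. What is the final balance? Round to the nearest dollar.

$4,857

Phase 1: 1,630·(1 + 0.0935/12)^48 ≈ 2,365.8338.
Phase 2: 2,365.8338·(1 + 0.09/52)^416 ≈ 4,857.4234.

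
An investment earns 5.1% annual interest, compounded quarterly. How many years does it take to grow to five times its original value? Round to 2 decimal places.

(1 + 0.01275)^(4t) = 5.
4t = ln 5 / ln(1 + 0.01275) ≈ 1.6094/0.0126694 ≈ 127.0334.
t ≈ 31.7584.

31.76 years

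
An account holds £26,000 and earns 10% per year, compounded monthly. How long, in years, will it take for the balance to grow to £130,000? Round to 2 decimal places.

We need (1 + 0.00833333)^(12t) = 5, so 12t = ln 5 / ln 1.008333 ≈ 193.9362.
t ≈ 193.9362/12 = 16.1613 years.

16.16 years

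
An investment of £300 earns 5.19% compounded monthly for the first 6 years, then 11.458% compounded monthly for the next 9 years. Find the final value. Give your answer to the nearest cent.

Phase 1: 300·(1 + 0.004325)^72 ≈ 409.3256.
Phase 2: 409.3256·(1 + 0.11458/12)^108 ≈ 1,142.3455.

£1,142.35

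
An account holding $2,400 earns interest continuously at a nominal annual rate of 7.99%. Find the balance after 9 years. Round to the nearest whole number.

$4,926

A = P·e^(rt) = 2,400·e^(0.0799·9) = 2,400·e^0.7191.
e^0.7191 ≈ 2.052585053, so A ≈ 4,926.2041.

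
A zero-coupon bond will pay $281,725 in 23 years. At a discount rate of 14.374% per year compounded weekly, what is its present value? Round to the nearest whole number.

Periodic rate = 14.374%/52 = 0.00276423; 1196 periods.
P = 281,725/(1 + 0.14374/52)^1196 ≈ 281,725/27.1522278982 ≈ 10,375.7600.

$10,376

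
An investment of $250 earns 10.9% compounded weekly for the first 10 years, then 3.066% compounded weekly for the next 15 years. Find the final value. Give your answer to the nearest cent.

$1,176.25

Phase 1: 250·(1 + 0.109/52)^520 ≈ 742.7207.
Phase 2: 742.7207·(1 + 0.03066/52)^780 ≈ 1,176.2475.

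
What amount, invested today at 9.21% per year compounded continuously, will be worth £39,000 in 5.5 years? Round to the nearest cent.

P = A·e^(−rt) = 39,000·e^(−0.50655).
e^(−0.50655) ≈ 0.60257086637, so P ≈ 23,500.2638.

£23,500.26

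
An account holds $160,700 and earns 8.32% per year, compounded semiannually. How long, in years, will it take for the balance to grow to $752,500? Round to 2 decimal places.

18.94 years

(1 + 0.0416)^(2t) = 752,500/160,700 = 4.6826.
2t·ln(1 + 0.0416) = ln(4.6826); 2t = 1.5439/0.040758 ≈ 37.8787.
t ≈ 18.9394 years.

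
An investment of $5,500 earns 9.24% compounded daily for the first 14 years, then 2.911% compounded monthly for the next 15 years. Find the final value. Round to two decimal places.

$31,009.87

Phase 1: 5,500·(1 + 0.0924/365)^5110 ≈ 20,049.1023.
Phase 2: 20,049.1023·(1 + 0.02911/12)^180 ≈ 31,009.8724.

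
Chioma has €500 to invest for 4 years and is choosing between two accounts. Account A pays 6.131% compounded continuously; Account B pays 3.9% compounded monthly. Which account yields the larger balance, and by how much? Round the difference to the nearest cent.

Account A, by €54.70

Account A growth factor: e^(0.06131·4) = e^0.24524 ≈ 1.27792798; balance ≈ 638.9640.
Account B growth factor: (1 + 0.00325)^48 ≈ 1.16853058; balance ≈ 584.2653.
Account A is larger by 54.6987.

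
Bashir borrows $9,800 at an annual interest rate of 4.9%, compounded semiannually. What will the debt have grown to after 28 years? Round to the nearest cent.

$38,009.84

Periodic rate = 4.9%/2 = 0.0245; periods = 2·28 = 56.
A = 9,800·(1 + 0.0245)^56 ≈ 9,800·3.8785546332 ≈ 38,009.8354.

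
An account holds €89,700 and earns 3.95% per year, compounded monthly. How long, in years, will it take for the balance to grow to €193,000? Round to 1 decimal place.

19.4 years

We need (1 + 0.00329167)^(12t) = 2.1516, so 12t = ln 2.1516 / ln 1.003292 ≈ 233.1584.
t ≈ 233.1584/12 = 19.4299 years.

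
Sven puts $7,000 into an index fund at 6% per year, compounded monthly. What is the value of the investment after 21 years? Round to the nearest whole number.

Periodic rate = 6%/12 = 0.005; periods = 12·21 = 252.
A = 7,000·(1 + 0.005)^252 ≈ 7,000·3.5143706447 ≈ 24,600.5945.

$24,601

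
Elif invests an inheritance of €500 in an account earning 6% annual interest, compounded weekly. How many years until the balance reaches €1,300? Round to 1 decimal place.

We need (1 + 0.00115385)^(52t) = 2.6, so 52t = ln 2.6 / ln 1.001154 ≈ 828.5876.
t ≈ 828.5876/52 = 15.9344 years.

15.9 years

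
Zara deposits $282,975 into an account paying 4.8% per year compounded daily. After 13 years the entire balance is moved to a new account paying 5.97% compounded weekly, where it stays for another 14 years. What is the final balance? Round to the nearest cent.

$1,217,601.37

Phase 1: 282,975·(1 + 0.048/365)^4745 ≈ 528,116.8299.
Phase 2: 528,116.8299·(1 + 0.0597/52)^728 ≈ 1,217,601.3715.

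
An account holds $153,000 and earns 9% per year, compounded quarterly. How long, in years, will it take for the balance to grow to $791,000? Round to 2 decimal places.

18.46 years

(1 + 0.0225)^(4t) = 791,000/153,000 = 5.1699.
4t·ln(1 + 0.0225) = ln(5.1699); 4t = 1.6429/0.0222506 ≈ 73.8344.
t ≈ 18.4586 years.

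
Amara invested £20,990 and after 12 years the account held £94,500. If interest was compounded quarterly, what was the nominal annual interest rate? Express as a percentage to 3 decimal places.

The 48-period growth factor is 94,500/20,990 = 4.50214.
r/4 = 4.50214^(1/48) − 1 ≈ 0.0318413, so r ≈ 4·0.0318413 = 12.73652%.

12.737%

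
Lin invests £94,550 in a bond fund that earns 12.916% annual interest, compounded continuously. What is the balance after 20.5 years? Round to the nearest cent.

A = P·e^(rt) = 94,550·e^(0.12916·20.5) = 94,550·e^2.64778.
e^2.64778 ≈ 14.12265153217, so A ≈ 1,335,296.7024.

£1,335,296.70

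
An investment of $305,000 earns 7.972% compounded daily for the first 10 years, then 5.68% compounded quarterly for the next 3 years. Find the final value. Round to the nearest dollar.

$801,613

Phase 1: 305,000·(1 + 0.07972/365)^3650 ≈ 676,833.1115.
Phase 2: 676,833.1115·(1 + 0.0142)^12 ≈ 801,613.2208.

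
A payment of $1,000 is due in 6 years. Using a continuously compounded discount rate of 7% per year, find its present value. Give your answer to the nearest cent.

P = A·e^(−rt) = 1,000·e^(−0.42).
e^(−0.42) ≈ 0.65704682, so P ≈ 657.0468.

$657.05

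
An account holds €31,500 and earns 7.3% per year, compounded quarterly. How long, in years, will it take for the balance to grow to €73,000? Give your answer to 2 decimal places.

11.62 years

(1 + 0.01825)^(4t) = 73,000/31,500 = 2.3175.
4t·ln(1 + 0.01825) = ln(2.3175); 4t = 0.84047/0.0180855 ≈ 46.4722.
t ≈ 11.6181 years.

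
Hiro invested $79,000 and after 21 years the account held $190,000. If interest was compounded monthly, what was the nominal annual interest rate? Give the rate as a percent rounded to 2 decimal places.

The 252-period growth factor is 190,000/79,000 = 2.40506.
r/12 = 2.40506^(1/252) − 1 ≈ 0.00348852, so r ≈ 12·0.00348852 = 4.18622%.

4.19%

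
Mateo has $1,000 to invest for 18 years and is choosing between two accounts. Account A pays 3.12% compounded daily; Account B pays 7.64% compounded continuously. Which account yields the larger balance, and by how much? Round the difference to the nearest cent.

A: (1 + 0.0312/365)^6570 ≈ 1.753433733, so 1,000 × 1.753433733 ≈ 1,753.4337.
B: e^(0.0764·18) = e^1.3752 ≈ 3.955867817, so 1,000 × 3.955867817 ≈ 3,955.8678.
Difference ≈ 2,202.4341 in favor of B.

Account B, by $2,202.43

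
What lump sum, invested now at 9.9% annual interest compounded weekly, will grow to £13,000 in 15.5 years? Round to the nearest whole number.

£2,806

Growth factor = (1 + 0.099/52)^806 ≈ 4.6322426542.
P = 13,000/4.6322426542 ≈ 2,806.4160.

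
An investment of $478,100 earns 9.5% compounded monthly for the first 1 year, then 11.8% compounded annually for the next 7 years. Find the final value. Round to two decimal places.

$1,147,378.98

Phase 1: 478,100·(1 + 0.095/12)^12 ≈ 525,550.2699.
Phase 2: 525,550.2699·(1 + 0.118)^7 ≈ 1,147,378.9774.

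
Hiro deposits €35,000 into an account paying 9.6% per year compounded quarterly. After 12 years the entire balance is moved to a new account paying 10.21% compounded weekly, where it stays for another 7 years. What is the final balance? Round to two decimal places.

Phase 1: 35,000·(1 + 0.024)^48 ≈ 109,261.1993.
Phase 2: 109,261.1993·(1 + 0.1021/52)^364 ≈ 223,126.8878.

€223,126.89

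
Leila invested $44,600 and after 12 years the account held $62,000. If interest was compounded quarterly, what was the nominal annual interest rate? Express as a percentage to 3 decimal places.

2.754%

The 48-period growth factor is 62,000/44,600 = 1.39013.
r/4 = 1.39013^(1/48) − 1 ≈ 0.00688611, so r ≈ 4·0.00688611 = 2.75444%.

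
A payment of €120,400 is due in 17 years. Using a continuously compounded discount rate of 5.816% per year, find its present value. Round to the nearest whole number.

€44,795

P = A·e^(−rt) = 120,400·e^(−0.98872).
e^(−0.98872) ≈ 0.372052613712, so P ≈ 44,795.1347.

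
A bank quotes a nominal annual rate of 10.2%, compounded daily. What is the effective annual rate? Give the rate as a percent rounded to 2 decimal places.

EAR = (1 + 10.2%/365)^365 − 1 = (1 + 0.000279452)^365 − 1.
(1 + 0.000279452)^365 ≈ 1.107368, so EAR ≈ 10.73677%.

10.74%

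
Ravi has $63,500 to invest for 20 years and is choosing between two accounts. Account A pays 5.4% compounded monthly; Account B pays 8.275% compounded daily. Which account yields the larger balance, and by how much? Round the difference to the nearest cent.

Account B, by $145,703.57

A: (1 + 0.0045)^240 ≈ 2.93755400941, so 63,500 × 2.93755400941 ≈ 186,534.6796.
B: (1 + 0.08275/365)^7300 ≈ 5.2320984135, so 63,500 × 5.2320984135 ≈ 332,238.2493.
Difference ≈ 145,703.5697 in favor of B.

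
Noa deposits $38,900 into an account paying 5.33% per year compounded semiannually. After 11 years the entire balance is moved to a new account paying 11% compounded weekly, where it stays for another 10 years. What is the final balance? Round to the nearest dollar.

$208,191

Phase 1: 38,900·(1 + 0.02665)^22 ≈ 69,381.3353.
Phase 2: 69,381.3353·(1 + 0.11/52)^520 ≈ 208,191.0285.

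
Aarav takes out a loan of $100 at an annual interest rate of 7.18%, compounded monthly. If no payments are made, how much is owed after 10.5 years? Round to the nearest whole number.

Periodic rate = 7.18%/12 = 0.00598333; periods = 12·10.5 = 126.
A = 100·(1 + 0.0718/12)^126 ≈ 100·2.12050345 ≈ 212.0503.

$212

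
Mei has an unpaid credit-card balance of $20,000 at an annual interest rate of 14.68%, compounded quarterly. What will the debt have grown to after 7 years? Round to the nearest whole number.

$54,868

Periodic rate = 14.68%/4 = 0.0367; periods = 4·7 = 28.
A = 20,000·(1 + 0.0367)^28 ≈ 20,000·2.7433849954 ≈ 54,867.6999.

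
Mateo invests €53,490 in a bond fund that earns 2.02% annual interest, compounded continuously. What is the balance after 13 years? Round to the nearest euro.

A = P·e^(rt) = 53,490·e^(0.0202·13) = 53,490·e^0.2626.
e^0.2626 ≈ 1.3003064923, so A ≈ 69,553.3943.

€69,553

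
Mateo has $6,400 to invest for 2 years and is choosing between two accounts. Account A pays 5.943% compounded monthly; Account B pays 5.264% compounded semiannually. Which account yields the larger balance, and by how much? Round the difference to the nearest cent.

Account A, by $104.78

A: (1 + 0.0049525)^24 ≈ 1.125881902, so 6,400 × 1.125881902 ≈ 7,205.6442.
B: (1 + 0.02632)^4 ≈ 1.109509866, so 6,400 × 1.109509866 ≈ 7,100.8631.
Difference ≈ 104.7810 in favor of A.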